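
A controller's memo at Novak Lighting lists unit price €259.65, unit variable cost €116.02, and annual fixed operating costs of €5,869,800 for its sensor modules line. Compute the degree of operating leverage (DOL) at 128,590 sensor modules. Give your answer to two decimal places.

1.47

Contribution at this volume is 128,590 × €143.63 = €18,469,381.70.
EBIT = €18,469,381.70 − €5,869,800 = €12,599,581.70.
DOL = contribution ÷ EBIT = €18,469,381.70 ÷ €12,599,581.70 = 1.4659.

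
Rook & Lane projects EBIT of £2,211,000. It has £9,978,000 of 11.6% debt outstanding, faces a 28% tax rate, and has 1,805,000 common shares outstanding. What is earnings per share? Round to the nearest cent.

£0.42

Pre-tax income = £2,211,000 − £1,157,448.00 = £1,053,552.00.
After tax at 28%: net income = £1,053,552.00 × 0.72 = £758,557.44.
EPS = £758,557.44 ÷ 1,805,000 = £0.42.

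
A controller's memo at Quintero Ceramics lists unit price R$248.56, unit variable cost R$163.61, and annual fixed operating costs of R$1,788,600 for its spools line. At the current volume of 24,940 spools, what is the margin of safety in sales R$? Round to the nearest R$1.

Each unit contributes R$248.56 − R$163.61 = R$84.95. Break-even units = R$1,788,600 ÷ R$84.95 = 21,054.74; break-even revenue = 21,054.74 × R$248.56 = R$5,233,365.70.
Actual sales revenue = 24,940 × R$248.56 = R$6,199,086.40.
Margin of safety = R$6,199,086.40 − R$5,233,365.70 = R$965,721.

R$965,721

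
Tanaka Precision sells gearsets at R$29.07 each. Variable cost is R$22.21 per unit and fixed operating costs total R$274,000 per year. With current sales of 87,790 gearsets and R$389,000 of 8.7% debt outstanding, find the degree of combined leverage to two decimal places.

2.05

Total contribution margin = 87,790 × R$6.86 = R$602,239.40.
EBIT = R$602,239.40 − R$274,000 = R$328,239.40. Interest = R$33,843.00.
DOL = R$602,239.40 ÷ R$328,239.40 = 1.8348; DFL = R$328,239.40 ÷ R$294,396.40 = 1.1150.
DCL = DOL × DFL = 1.8348 × 1.1150 = 2.0458.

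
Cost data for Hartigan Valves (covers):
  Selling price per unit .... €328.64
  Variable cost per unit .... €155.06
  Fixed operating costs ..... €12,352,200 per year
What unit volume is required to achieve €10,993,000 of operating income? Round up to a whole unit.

Contribution margin per unit = €328.64 − €155.06 = €173.58.
Units = (FC + target) / CM = (€12,352,200 + €10,993,000) / €173.58 = 134,492.45, so 134,493 covers.

134,493 covers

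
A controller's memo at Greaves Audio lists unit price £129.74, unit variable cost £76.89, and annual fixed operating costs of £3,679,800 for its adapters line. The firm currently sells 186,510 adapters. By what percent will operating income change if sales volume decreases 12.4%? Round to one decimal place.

-19.8%

Contribution at this volume is 186,510 × £52.85 = £9,857,053.50.
Operating income = contribution − fixed costs = £9,857,053.50 − £3,679,800 = £6,177,253.50.
So DOL = total CM / EBIT = £9,857,053.50 / £6,177,253.50 = 1.5957.
%ΔEBIT = DOL × %ΔSales = 1.5957 × -12.4% = -19.8%.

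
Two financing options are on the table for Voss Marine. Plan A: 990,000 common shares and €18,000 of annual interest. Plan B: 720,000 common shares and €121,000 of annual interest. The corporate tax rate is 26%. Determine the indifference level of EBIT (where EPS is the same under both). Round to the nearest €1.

Set EPS_A = EPS_B: (EBIT − €18,000)(1 − 0.26) ÷ 990,000 = (EBIT − €121,000)(1 − 0.26) ÷ 720,000.
The (1 − t) factor cancels: (EBIT − 18,000) × 720,000 = (EBIT − 121,000) × 990,000.
EBIT × (990,000 − 720,000) = 121,000 × 990,000 − 18,000 × 720,000 = 106,830,000,000, so EBIT = 106,830,000,000 ÷ 270,000 = 395,666.67.

€395,667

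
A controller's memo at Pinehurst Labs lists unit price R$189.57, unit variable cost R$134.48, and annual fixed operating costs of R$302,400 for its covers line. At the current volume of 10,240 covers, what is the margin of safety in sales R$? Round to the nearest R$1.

Contribution margin per unit = R$189.57 − R$134.48 = R$55.09. Break-even units = R$302,400 ÷ R$55.09 = 5,489.20; break-even revenue = 5,489.20 × R$189.57 = R$1,040,587.55.
Actual sales revenue = 10,240 × R$189.57 = R$1,941,196.80.
Margin of safety = R$1,941,196.80 − R$1,040,587.55 = R$900,609.

R$900,609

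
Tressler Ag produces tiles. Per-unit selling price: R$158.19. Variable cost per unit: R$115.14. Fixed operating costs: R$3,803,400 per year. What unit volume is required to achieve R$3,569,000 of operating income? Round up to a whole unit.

Contribution margin per unit = R$158.19 − R$115.14 = R$43.05.
Required volume = (fixed costs + target profit) ÷ CM = (R$3,803,400 + R$3,569,000) ÷ R$43.05 = 171,252.03, so 171,253 tiles.

171,253 tiles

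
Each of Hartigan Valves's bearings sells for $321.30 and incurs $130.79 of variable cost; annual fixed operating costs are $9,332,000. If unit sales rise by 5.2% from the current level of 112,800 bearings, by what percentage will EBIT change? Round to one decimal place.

+9.2%

Contribution at this volume is 112,800 × $190.51 = $21,489,528.00.
Operating income = contribution − fixed costs = $21,489,528.00 − $9,332,000 = $12,157,528.00.
DOL = contribution ÷ EBIT = $21,489,528.00 ÷ $12,157,528.00 = 1.7676.
So EBIT moves 1.7676 × (+5.2%) = +9.2%.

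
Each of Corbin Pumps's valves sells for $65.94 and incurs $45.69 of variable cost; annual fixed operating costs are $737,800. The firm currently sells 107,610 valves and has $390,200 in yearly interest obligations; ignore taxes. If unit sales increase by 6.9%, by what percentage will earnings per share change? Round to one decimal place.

+14.3%

Total contribution margin = 107,610 × $20.25 = $2,179,102.50.
Operating income = contribution − fixed costs = $2,179,102.50 − $737,800 = $1,441,302.50.
After interest of $390,200.00, pre-tax earnings = $1,051,102.50.
DCL = total CM / (EBIT − I) = $2,179,102.50 / $1,051,102.50 = 2.0732.
%ΔEPS = DCL × %ΔSales = 2.0732 × +6.9% = +14.3%.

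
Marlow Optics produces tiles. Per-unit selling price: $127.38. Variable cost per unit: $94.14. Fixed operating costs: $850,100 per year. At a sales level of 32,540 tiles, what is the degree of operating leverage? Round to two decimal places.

4.67

Contribution at this volume is 32,540 × $33.24 = $1,081,629.60.
Subtracting fixed costs: EBIT = $1,081,629.60 − $850,100 = $231,529.60.
DOL = contribution ÷ EBIT = $1,081,629.60 ÷ $231,529.60 = 4.6717.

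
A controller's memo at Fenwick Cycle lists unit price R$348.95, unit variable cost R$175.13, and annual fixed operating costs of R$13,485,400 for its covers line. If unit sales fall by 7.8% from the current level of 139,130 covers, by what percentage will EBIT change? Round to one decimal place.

-17.6%

Total contribution margin = 139,130 × R$173.82 = R$24,183,576.60.
Operating income = contribution − fixed costs = R$24,183,576.60 − R$13,485,400 = R$10,698,176.60.
DOL = contribution ÷ EBIT = R$24,183,576.60 ÷ R$10,698,176.60 = 2.2605.
Operating income changes by 2.2605 × -7.8% = -17.6%.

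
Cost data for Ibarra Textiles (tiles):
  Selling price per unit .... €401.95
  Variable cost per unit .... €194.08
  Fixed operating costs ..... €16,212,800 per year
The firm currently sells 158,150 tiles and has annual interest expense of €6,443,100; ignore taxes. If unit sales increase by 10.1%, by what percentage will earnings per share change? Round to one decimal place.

Contribution at this volume is 158,150 × €207.87 = €32,874,640.50.
Subtracting fixed costs: EBIT = €32,874,640.50 − €16,212,800 = €16,661,840.50.
Interest = €6,443,100.00, so EBIT − I = €10,218,740.50.
DCL = total CM / (EBIT − I) = €32,874,640.50 / €10,218,740.50 = 3.2171.
EPS therefore changes by 3.2171 × (+10.1%) = +32.5%.

+32.5%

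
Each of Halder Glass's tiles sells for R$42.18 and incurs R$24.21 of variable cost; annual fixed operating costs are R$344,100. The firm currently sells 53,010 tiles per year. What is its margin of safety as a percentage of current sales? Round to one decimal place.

Unit CM = price − variable cost = R$42.18 − R$24.21 = R$17.97. Break-even units = R$344,100 ÷ R$17.97 = 19,148.58; break-even revenue = 19,148.58 × R$42.18 = R$807,687.15.
Actual sales revenue = 53,010 × R$42.18 = R$2,235,961.80.
Margin of safety = (R$2,235,961.80 − R$807,687.15) ÷ R$2,235,961.80 = 63.9%.

63.9%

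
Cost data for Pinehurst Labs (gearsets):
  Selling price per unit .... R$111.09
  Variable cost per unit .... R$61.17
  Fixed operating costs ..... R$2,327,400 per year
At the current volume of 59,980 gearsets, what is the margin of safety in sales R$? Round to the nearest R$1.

R$1,483,874

Each unit contributes R$111.09 − R$61.17 = R$49.92. Break-even units = R$2,327,400 ÷ R$49.92 = 46,622.60; break-even revenue = 46,622.60 × R$111.09 = R$5,179,304.21.
Actual sales revenue = 59,980 × R$111.09 = R$6,663,178.20.
Margin of safety = R$6,663,178.20 − R$5,179,304.21 = R$1,483,874.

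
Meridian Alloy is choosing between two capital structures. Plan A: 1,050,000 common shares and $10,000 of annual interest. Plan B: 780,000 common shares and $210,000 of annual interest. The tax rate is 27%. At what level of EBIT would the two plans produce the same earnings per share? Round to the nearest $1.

At indifference, (EBIT − 10,000)(1 − t)/1,050,000 = (EBIT − 210,000)(1 − t)/780,000.
Cancelling (1 − t) and cross-multiplying: 780,000·(EBIT − 10,000) = 1,050,000·(EBIT − 210,000).
EBIT × (1,050,000 − 780,000) = 210,000 × 1,050,000 − 10,000 × 780,000 = 212,700,000,000, so EBIT = 212,700,000,000 ÷ 270,000 = 787,777.78.

$787,778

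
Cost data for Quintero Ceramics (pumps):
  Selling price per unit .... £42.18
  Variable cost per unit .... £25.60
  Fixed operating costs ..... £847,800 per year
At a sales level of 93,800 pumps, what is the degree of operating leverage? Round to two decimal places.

Total contribution margin = 93,800 × £16.58 = £1,555,204.00.
Subtracting fixed costs: EBIT = £1,555,204.00 − £847,800 = £707,404.00.
DOL = contribution ÷ EBIT = £1,555,204.00 ÷ £707,404.00 = 2.1985.

2.20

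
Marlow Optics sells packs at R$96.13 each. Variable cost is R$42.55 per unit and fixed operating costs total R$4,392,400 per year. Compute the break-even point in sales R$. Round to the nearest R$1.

R$7,880,579

Contribution margin per unit = R$96.13 − R$42.55 = R$53.58, a CM ratio of R$53.58 ÷ R$96.13 = 0.5574.
Break-even sales = FC ÷ CM ratio = R$4,392,400 × R$96.13 / R$53.58 = R$7,880,579.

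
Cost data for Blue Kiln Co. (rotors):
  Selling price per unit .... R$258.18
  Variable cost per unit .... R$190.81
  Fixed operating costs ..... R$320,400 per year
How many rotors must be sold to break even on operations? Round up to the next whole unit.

4,756 rotors

Unit CM = price − variable cost = R$258.18 − R$190.81 = R$67.37.
Break-even volume = fixed costs ÷ CM per unit = R$320,400 ÷ R$67.37 = 4,755.83, so 4,756 rotors.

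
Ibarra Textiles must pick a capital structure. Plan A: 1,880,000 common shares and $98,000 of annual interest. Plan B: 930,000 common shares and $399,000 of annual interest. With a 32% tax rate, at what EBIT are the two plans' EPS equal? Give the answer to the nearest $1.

$693,663

Set EPS_A = EPS_B: (EBIT − $98,000)(1 − 0.32) ÷ 1,880,000 = (EBIT − $399,000)(1 − 0.32) ÷ 930,000.
Cancelling (1 − t) and cross-multiplying: 930,000·(EBIT − 98,000) = 1,880,000·(EBIT − 399,000).
Solving, EBIT = (399,000·1,880,000 − 98,000·930,000) / (1,880,000 − 930,000) = 658,980,000,000 / 950,000 = 693,663.16.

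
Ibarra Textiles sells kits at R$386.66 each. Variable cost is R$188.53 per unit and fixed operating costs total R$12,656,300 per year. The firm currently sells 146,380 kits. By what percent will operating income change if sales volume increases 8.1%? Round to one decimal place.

+14.4%

At 146,380 units, contribution = 146,380 × R$198.13 = R$29,002,269.40.
Operating income = contribution − fixed costs = R$29,002,269.40 − R$12,656,300 = R$16,345,969.40.
Degree of operating leverage = R$29,002,269.40 / R$16,345,969.40 = 1.7743.
Operating income changes by 1.7743 × +8.1% = +14.4%.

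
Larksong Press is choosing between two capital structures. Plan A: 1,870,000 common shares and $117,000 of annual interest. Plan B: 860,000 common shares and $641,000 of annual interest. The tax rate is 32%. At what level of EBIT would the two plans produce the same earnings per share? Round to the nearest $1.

$1,087,178

At indifference, (EBIT − 117,000)(1 − t)/1,870,000 = (EBIT − 641,000)(1 − t)/860,000.
The (1 − t) factor cancels: (EBIT − 117,000) × 860,000 = (EBIT − 641,000) × 1,870,000.
Solving, EBIT = (641,000·1,870,000 − 117,000·860,000) / (1,870,000 − 860,000) = 1,098,050,000,000 / 1,010,000 = 1,087,178.22.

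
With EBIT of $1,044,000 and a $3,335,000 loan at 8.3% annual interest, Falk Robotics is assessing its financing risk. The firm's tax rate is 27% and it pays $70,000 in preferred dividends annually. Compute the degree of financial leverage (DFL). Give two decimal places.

1.56

Interest = $276,805.00.
Preferred dividends grossed up pre-tax: $70,000 / (1 − 0.27) = $95,890.41.
DFL = EBIT ÷ [EBIT − I − D_p/(1−t)] = $1,044,000 ÷ [$1,044,000 − $276,805.00 − $95,890.41] = $1,044,000 ÷ $671,304.59 = 1.5552.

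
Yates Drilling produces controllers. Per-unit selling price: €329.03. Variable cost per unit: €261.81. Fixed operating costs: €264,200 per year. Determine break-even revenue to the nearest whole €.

Contribution margin per unit = €329.03 − €261.81 = €67.22, a CM ratio of €67.22 ÷ €329.03 = 0.2043.
Break-even revenue = fixed costs × price ÷ CM = €264,200 × €329.03 ÷ €67.22 = €1,293,212.

€1,293,212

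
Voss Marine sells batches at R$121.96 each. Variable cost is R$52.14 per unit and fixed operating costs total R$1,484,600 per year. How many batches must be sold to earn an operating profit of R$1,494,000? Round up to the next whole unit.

Unit CM = price − variable cost = R$121.96 − R$52.14 = R$69.82.
Required volume = (fixed costs + target profit) ÷ CM = (R$1,484,600 + R$1,494,000) ÷ R$69.82 = 42,661.13, so 42,662 batches.

42,662 batches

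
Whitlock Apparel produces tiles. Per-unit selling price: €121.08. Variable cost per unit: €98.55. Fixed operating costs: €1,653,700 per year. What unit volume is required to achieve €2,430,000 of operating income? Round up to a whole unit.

181,257 tiles

Unit CM = price − variable cost = €121.08 − €98.55 = €22.53.
Required volume = (fixed costs + target profit) ÷ CM = (€1,653,700 + €2,430,000) ÷ €22.53 = 181,256.10, so 181,257 tiles.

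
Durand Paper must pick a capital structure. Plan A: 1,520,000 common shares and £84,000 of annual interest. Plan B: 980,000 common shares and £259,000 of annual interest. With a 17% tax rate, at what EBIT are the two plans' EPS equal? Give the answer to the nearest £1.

£576,593

At indifference, (EBIT − 84,000)(1 − t)/1,520,000 = (EBIT − 259,000)(1 − t)/980,000.
Cancelling (1 − t) and cross-multiplying: 980,000·(EBIT − 84,000) = 1,520,000·(EBIT − 259,000).
EBIT × (1,520,000 − 980,000) = 259,000 × 1,520,000 − 84,000 × 980,000 = 311,360,000,000, so EBIT = 311,360,000,000 ÷ 540,000 = 576,592.59.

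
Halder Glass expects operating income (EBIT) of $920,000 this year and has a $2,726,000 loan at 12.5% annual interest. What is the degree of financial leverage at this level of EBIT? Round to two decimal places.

Annual interest charges come to $340,750.00.
DFL = EBIT ÷ (EBIT − I) = $920,000 ÷ ($920,000 − $340,750.00) = $920,000 ÷ $579,250.00 = 1.5883.

1.59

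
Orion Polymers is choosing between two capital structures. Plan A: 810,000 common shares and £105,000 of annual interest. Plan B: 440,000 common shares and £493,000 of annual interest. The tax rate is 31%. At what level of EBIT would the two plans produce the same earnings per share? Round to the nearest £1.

Set EPS_A = EPS_B: (EBIT − £105,000)(1 − 0.31) ÷ 810,000 = (EBIT − £493,000)(1 − 0.31) ÷ 440,000.
Cancelling (1 − t) and cross-multiplying: 440,000·(EBIT − 105,000) = 810,000·(EBIT − 493,000).
Solving, EBIT = (493,000·810,000 − 105,000·440,000) / (810,000 − 440,000) = 353,130,000,000 / 370,000 = 954,405.41.

£954,405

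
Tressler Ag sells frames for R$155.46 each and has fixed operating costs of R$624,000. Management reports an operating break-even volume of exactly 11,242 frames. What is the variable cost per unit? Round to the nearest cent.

At break-even, FC = Q × (P − VC), so P − VC = R$624,000 ÷ 11,242 = R$55.5061.
Hence VC = price − CM = R$155.46 − R$55.5061 = R$99.95.

R$99.95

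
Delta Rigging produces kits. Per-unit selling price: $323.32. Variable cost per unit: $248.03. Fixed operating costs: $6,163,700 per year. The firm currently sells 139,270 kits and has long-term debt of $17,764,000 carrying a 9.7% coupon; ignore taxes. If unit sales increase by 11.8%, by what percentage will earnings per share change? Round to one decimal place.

+47.6%

Contribution at this volume is 139,270 × $75.29 = $10,485,638.30.
EBIT = $10,485,638.30 − $6,163,700 = $4,321,938.30.
Interest = $1,723,108.00, so EBIT − I = $2,598,830.30.
Degree of combined leverage = contribution ÷ (EBIT − I) = $10,485,638.30 ÷ $2,598,830.30 = 4.0348.
EPS therefore changes by 4.0348 × (+11.8%) = +47.6%.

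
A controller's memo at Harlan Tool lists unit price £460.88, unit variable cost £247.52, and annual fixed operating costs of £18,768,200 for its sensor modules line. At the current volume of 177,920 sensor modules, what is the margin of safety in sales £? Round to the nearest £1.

£41,458,487

Unit CM = price − variable cost = £460.88 − £247.52 = £213.36. Break-even units = £18,768,200 ÷ £213.36 = 87,964.94; break-even revenue = 87,964.94 × £460.88 = £40,541,282.41.
Actual sales revenue = 177,920 × £460.88 = £81,999,769.60.
Margin of safety = £81,999,769.60 − £40,541,282.41 = £41,458,487.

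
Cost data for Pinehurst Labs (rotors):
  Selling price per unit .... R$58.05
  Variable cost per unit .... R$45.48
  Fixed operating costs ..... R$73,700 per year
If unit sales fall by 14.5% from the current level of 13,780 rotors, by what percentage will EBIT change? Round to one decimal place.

-25.2%

Contribution at this volume is 13,780 × R$12.57 = R$173,214.60.
Operating income = contribution − fixed costs = R$173,214.60 − R$73,700 = R$99,514.60.
So DOL = total CM / EBIT = R$173,214.60 / R$99,514.60 = 1.7406.
So EBIT moves 1.7406 × (-14.5%) = -25.2%.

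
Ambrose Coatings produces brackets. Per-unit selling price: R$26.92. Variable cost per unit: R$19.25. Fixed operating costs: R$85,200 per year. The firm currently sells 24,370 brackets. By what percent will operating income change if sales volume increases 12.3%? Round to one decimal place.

+22.6%

Total contribution margin = 24,370 × R$7.67 = R$186,917.90.
EBIT = R$186,917.90 − R$85,200 = R$101,717.90.
Degree of operating leverage = R$186,917.90 / R$101,717.90 = 1.8376.
So EBIT moves 1.8376 × (+12.3%) = +22.6%.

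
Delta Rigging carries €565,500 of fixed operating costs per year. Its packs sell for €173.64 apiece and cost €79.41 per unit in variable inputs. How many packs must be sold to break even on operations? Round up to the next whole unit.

6,002 packs

Each unit contributes €173.64 − €79.41 = €94.23.
Break-even Q = €565,500 / €94.23 = 6,001.27 → 6,002 packs.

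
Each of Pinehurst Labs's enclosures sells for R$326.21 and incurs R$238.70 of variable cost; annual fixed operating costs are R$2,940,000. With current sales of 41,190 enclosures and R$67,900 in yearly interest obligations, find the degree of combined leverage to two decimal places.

Contribution at this volume is 41,190 × R$87.51 = R$3,604,536.90.
EBIT = R$3,604,536.90 − R$2,940,000 = R$664,536.90. Interest = R$67,900.00.
DOL = R$3,604,536.90 ÷ R$664,536.90 = 5.4241; DFL = R$664,536.90 ÷ R$596,636.90 = 1.1138.
DCL = DOL × DFL = 5.4241 × 1.1138 = 6.0414.

6.04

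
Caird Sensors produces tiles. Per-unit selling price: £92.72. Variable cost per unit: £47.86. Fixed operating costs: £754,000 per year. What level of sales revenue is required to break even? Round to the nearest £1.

Contribution margin per unit = £92.72 − £47.86 = £44.86, a CM ratio of £44.86 ÷ £92.72 = 0.4838.
Break-even sales = FC ÷ CM ratio = £754,000 × £92.72 / £44.86 = £1,558,424.

£1,558,424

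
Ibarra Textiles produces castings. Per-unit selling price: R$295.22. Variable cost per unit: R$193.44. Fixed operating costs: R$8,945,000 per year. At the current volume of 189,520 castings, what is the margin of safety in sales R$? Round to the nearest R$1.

Contribution margin per unit = R$295.22 − R$193.44 = R$101.78. Break-even units = R$8,945,000 ÷ R$101.78 = 87,885.64; break-even revenue = 87,885.64 × R$295.22 = R$25,945,597.37.
Current sales = 189,520 × R$295.22 = R$55,950,094.40.
Margin of safety = R$55,950,094.40 − R$25,945,597.37 = R$30,004,497.

R$30,004,497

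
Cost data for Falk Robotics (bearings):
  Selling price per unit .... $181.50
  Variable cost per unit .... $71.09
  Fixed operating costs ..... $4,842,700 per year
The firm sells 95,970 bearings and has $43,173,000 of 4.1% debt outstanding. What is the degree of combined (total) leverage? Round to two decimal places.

2.66

Total contribution margin = 95,970 × $110.41 = $10,596,047.70.
EBIT = $10,596,047.70 − $4,842,700 = $5,753,347.70. Interest = $1,770,093.00.
DOL = $10,596,047.70 ÷ $5,753,347.70 = 1.8417; DFL = $5,753,347.70 ÷ $3,983,254.70 = 1.4444.
Combined leverage = 1.8417 × 1.4444 = 2.6602.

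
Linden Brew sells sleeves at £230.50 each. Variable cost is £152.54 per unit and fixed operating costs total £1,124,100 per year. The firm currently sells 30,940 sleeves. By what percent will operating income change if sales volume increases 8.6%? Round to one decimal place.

At 30,940 units, contribution = 30,940 × £77.96 = £2,412,082.40.
EBIT = £2,412,082.40 − £1,124,100 = £1,287,982.40.
DOL = contribution ÷ EBIT = £2,412,082.40 ÷ £1,287,982.40 = 1.8728.
Operating income changes by 1.8728 × +8.6% = +16.1%.

+16.1%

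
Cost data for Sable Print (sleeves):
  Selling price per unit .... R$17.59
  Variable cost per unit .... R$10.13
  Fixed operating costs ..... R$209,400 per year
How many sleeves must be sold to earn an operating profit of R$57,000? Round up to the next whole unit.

Each unit contributes R$17.59 − R$10.13 = R$7.46.
Units = (FC + target) / CM = (R$209,400 + R$57,000) / R$7.46 = 35,710.46, so 35,711 sleeves.

35,711 sleeves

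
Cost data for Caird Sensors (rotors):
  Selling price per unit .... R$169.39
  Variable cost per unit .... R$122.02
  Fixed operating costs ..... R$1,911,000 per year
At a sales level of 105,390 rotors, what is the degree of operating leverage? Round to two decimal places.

1.62

Total contribution margin = 105,390 × R$47.37 = R$4,992,324.30.
Operating income = contribution − fixed costs = R$4,992,324.30 − R$1,911,000 = R$3,081,324.30.
So DOL = total CM / EBIT = R$4,992,324.30 / R$3,081,324.30 = 1.6202.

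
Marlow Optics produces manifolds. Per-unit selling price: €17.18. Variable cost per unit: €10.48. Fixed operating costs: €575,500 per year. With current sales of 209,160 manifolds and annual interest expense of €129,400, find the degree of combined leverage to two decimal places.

Contribution at this volume is 209,160 × €6.70 = €1,401,372.00.
Operating income = contribution − fixed costs = €1,401,372.00 − €575,500 = €825,872.00. Interest = €129,400.00, so EBIT − I = €696,472.00.
Degree of total leverage = total CM / (EBIT − interest) = €1,401,372.00 / €696,472.00 = 2.0121.

2.01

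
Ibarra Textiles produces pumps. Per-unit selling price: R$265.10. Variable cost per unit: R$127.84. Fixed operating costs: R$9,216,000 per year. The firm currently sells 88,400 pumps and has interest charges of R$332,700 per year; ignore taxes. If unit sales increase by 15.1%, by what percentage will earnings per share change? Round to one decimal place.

At 88,400 units, contribution = 88,400 × R$137.26 = R$12,133,784.00.
Operating income = contribution − fixed costs = R$12,133,784.00 − R$9,216,000 = R$2,917,784.00.
After interest of R$332,700.00, pre-tax earnings = R$2,585,084.00.
DCL = total CM / (EBIT − I) = R$12,133,784.00 / R$2,585,084.00 = 4.6938.
%ΔEPS = DCL × %ΔSales = 4.6938 × +15.1% = +70.9%.

+70.9%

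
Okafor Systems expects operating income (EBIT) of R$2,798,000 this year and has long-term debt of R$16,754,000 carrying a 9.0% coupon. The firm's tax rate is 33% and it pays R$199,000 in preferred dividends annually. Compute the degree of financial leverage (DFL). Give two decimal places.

Interest = R$1,507,860.00.
Preferred dividends grossed up pre-tax: R$199,000 / (1 − 0.33) = R$297,014.93.
DFL = EBIT ÷ [EBIT − I − D_p/(1−t)] = R$2,798,000 ÷ [R$2,798,000 − R$1,507,860.00 − R$297,014.93] = R$2,798,000 ÷ R$993,125.07 = 2.8174.

2.82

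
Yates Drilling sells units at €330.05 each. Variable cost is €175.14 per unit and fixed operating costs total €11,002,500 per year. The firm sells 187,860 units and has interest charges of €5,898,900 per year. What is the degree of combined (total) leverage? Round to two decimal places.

2.39

Total contribution margin = 187,860 × €154.91 = €29,101,392.60.
EBIT = €29,101,392.60 − €11,002,500 = €18,098,892.60. Interest = €5,898,900.00, so EBIT − I = €12,199,992.60.
DCL = contribution ÷ (EBIT − I) = €29,101,392.60 ÷ €12,199,992.60 = 2.3854.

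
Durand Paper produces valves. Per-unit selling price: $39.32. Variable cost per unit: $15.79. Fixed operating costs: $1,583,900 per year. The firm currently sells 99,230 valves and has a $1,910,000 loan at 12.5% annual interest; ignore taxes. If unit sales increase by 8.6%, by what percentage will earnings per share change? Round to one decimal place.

+39.2%

Contribution at this volume is 99,230 × $23.53 = $2,334,881.90.
Subtracting fixed costs: EBIT = $2,334,881.90 − $1,583,900 = $750,981.90.
After interest of $238,750.00, pre-tax earnings = $512,231.90.
DCL = total CM / (EBIT − I) = $2,334,881.90 / $512,231.90 = 4.5583.
EPS therefore changes by 4.5583 × (+8.6%) = +39.2%.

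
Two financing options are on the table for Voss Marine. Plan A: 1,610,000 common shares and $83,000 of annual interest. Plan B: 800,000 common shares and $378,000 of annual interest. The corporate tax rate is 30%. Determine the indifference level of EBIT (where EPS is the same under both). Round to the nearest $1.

$669,358

Set EPS_A = EPS_B: (EBIT − $83,000)(1 − 0.30) ÷ 1,610,000 = (EBIT − $378,000)(1 − 0.30) ÷ 800,000.
The (1 − t) factor cancels: (EBIT − 83,000) × 800,000 = (EBIT − 378,000) × 1,610,000.
EBIT × (1,610,000 − 800,000) = 378,000 × 1,610,000 − 83,000 × 800,000 = 542,180,000,000, so EBIT = 542,180,000,000 ÷ 810,000 = 669,358.02.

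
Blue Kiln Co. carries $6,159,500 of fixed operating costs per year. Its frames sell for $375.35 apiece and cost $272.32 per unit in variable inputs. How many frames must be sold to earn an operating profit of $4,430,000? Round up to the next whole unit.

102,781 frames

Unit CM = price − variable cost = $375.35 − $272.32 = $103.03.
Units = (FC + target) / CM = ($6,159,500 + $4,430,000) / $103.03 = 102,780.74, so 102,781 frames.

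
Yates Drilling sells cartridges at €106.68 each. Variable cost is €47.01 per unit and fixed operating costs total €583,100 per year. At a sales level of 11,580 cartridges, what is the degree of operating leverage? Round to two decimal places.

At 11,580 units, contribution = 11,580 × €59.67 = €690,978.60.
Operating income = contribution − fixed costs = €690,978.60 − €583,100 = €107,878.60.
So DOL = total CM / EBIT = €690,978.60 / €107,878.60 = 6.4051.

6.41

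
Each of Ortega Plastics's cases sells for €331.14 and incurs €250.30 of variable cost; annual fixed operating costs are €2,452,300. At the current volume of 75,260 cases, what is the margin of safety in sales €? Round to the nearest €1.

€14,876,388

Unit CM = price − variable cost = €331.14 − €250.30 = €80.84. Break-even units = €2,452,300 ÷ €80.84 = 30,335.23; break-even revenue = 30,335.23 × €331.14 = €10,045,208.09.
Actual sales revenue = 75,260 × €331.14 = €24,921,596.40.
Margin of safety = €24,921,596.40 − €10,045,208.09 = €14,876,388.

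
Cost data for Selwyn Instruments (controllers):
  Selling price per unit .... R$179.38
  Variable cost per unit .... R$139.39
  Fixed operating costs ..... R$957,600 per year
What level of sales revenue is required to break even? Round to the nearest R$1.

R$4,295,431

Contribution margin per unit = R$179.38 − R$139.39 = R$39.99, a CM ratio of R$39.99 ÷ R$179.38 = 0.2229.
Break-even sales = FC ÷ CM ratio = R$957,600 × R$179.38 / R$39.99 = R$4,295,431.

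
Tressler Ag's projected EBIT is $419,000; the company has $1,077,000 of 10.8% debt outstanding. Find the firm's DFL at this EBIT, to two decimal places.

Interest = $116,316.00.
Degree of financial leverage = EBIT / (EBIT − interest) = $419,000 / $302,684.00 = 1.3843.

1.38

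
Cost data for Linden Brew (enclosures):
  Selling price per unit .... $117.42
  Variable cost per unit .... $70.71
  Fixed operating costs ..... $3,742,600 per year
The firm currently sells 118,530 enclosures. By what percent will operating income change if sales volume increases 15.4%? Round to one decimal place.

+47.5%

Contribution at this volume is 118,530 × $46.71 = $5,536,536.30.
EBIT = $5,536,536.30 − $3,742,600 = $1,793,936.30.
Degree of operating leverage = $5,536,536.30 / $1,793,936.30 = 3.0863.
%ΔEBIT = DOL × %ΔSales = 3.0863 × +15.4% = +47.5%.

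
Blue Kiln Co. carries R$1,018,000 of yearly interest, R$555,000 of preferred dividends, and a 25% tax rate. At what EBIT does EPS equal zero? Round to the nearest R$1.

Grossing the preferred dividend up to pre-tax terms: R$555,000 / (1 − 0.25) = R$740,000.00.
EPS = 0 when EBIT covers interest plus the pre-tax preferred burden: R$1,018,000 + R$740,000.00 = R$1,758,000.00.

R$1,758,000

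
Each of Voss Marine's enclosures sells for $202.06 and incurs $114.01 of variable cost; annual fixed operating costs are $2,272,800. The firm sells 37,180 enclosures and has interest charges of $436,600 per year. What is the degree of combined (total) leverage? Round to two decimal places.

At 37,180 units, contribution = 37,180 × $88.05 = $3,273,699.00.
Subtracting fixed costs: EBIT = $3,273,699.00 − $2,272,800 = $1,000,899.00. Interest = $436,600.00, so EBIT − I = $564,299.00.
DCL = contribution ÷ (EBIT − I) = $3,273,699.00 ÷ $564,299.00 = 5.8014.

5.80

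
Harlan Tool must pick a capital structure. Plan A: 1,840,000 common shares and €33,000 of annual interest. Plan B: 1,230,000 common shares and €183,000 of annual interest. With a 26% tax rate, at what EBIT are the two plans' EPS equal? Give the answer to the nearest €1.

€485,459

At indifference, (EBIT − 33,000)(1 − t)/1,840,000 = (EBIT − 183,000)(1 − t)/1,230,000.
Cancelling (1 − t) and cross-multiplying: 1,230,000·(EBIT − 33,000) = 1,840,000·(EBIT − 183,000).
Solving, EBIT = (183,000·1,840,000 − 33,000·1,230,000) / (1,840,000 − 1,230,000) = 296,130,000,000 / 610,000 = 485,459.02.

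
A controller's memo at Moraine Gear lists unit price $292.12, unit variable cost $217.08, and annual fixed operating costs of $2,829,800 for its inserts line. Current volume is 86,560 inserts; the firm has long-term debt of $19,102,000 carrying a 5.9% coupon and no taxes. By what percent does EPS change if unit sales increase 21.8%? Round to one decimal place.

+55.8%

Contribution at this volume is 86,560 × $75.04 = $6,495,462.40.
Subtracting fixed costs: EBIT = $6,495,462.40 − $2,829,800 = $3,665,662.40.
After interest of $1,127,018.00, pre-tax earnings = $2,538,644.40.
DCL = total CM / (EBIT − I) = $6,495,462.40 / $2,538,644.40 = 2.5586.
%ΔEPS = DCL × %ΔSales = 2.5586 × +21.8% = +55.8%.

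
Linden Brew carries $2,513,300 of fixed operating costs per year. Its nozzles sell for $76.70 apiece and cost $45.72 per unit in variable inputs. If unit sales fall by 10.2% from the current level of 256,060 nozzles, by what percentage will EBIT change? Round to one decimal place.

Contribution at this volume is 256,060 × $30.98 = $7,932,738.80.
EBIT = $7,932,738.80 − $2,513,300 = $5,419,438.80.
DOL = contribution ÷ EBIT = $7,932,738.80 ÷ $5,419,438.80 = 1.4638.
So EBIT moves 1.4638 × (-10.2%) = -14.9%.

-14.9%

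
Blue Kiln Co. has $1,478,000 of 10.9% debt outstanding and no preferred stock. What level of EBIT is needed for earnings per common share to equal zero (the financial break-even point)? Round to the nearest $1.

$161,102

Annual interest = 10.9% × $1,478,000 = $161,102.00.
Without preferred stock the financial break-even is simply EBIT = interest = $161,102.00.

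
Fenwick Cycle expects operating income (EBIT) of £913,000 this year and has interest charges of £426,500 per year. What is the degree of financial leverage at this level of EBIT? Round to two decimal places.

Interest = £426,500.00.
Degree of financial leverage = EBIT / (EBIT − interest) = £913,000 / £486,500.00 = 1.8767.

1.88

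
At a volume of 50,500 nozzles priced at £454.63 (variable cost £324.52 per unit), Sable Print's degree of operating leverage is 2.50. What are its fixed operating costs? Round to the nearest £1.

At 50,500 units, contribution = 50,500 × £130.11 = £6,570,555.00.
DOL = contribution / EBIT, so EBIT = £6,570,555.00 / 2.50 = £2,628,222.00.
Fixed costs = CM − EBIT = £6,570,555.00 − £2,628,222.00 = £3,942,333.

£3,942,333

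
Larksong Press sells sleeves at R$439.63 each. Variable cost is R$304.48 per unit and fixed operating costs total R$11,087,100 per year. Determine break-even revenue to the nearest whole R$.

CM per unit = R$439.63 − R$304.48 = R$135.15; CM ratio = R$135.15 / R$439.63 = 0.3074.
Break-even revenue = fixed costs × price ÷ CM = R$11,087,100 × R$439.63 ÷ R$135.15 = R$36,065,274.

R$36,065,274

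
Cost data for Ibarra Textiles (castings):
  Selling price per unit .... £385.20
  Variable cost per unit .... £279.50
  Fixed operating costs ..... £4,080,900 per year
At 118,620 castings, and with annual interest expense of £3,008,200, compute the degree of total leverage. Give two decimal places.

Total contribution margin = 118,620 × £105.70 = £12,538,134.00.
Operating income = contribution − fixed costs = £12,538,134.00 − £4,080,900 = £8,457,234.00. Interest = £3,008,200.00.
DOL = £12,538,134.00 ÷ £8,457,234.00 = 1.4825; DFL = £8,457,234.00 ÷ £5,449,034.00 = 1.5521.
DCL = DOL × DFL = 1.4825 × 1.5521 = 2.3010.

2.30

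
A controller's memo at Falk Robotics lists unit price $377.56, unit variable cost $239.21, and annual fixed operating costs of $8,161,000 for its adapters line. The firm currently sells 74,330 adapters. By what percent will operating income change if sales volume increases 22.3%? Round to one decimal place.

Contribution at this volume is 74,330 × $138.35 = $10,283,555.50.
Operating income = contribution − fixed costs = $10,283,555.50 − $8,161,000 = $2,122,555.50.
Degree of operating leverage = $10,283,555.50 / $2,122,555.50 = 4.8449.
Operating income changes by 4.8449 × +22.3% = +108.0%.

+108.0%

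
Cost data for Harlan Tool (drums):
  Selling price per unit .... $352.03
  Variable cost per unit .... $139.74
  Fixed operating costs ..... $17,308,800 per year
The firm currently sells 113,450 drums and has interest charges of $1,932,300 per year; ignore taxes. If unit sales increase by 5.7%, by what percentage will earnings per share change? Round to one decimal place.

+28.3%

At 113,450 units, contribution = 113,450 × $212.29 = $24,084,300.50.
EBIT = $24,084,300.50 − $17,308,800 = $6,775,500.50.
After interest of $1,932,300.00, pre-tax earnings = $4,843,200.50.
DCL = total CM / (EBIT − I) = $24,084,300.50 / $4,843,200.50 = 4.9728.
%ΔEPS = DCL × %ΔSales = 4.9728 × +5.7% = +28.3%.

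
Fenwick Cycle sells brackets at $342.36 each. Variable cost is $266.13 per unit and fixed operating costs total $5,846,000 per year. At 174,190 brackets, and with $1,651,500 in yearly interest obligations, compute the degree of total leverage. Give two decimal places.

2.30

At 174,190 units, contribution = 174,190 × $76.23 = $13,278,503.70.
Operating income = contribution − fixed costs = $13,278,503.70 − $5,846,000 = $7,432,503.70. Interest = $1,651,500.00.
DOL = $13,278,503.70 ÷ $7,432,503.70 = 1.7865; DFL = $7,432,503.70 ÷ $5,781,003.70 = 1.2857.
Combined leverage = 1.7865 × 1.2857 = 2.2969.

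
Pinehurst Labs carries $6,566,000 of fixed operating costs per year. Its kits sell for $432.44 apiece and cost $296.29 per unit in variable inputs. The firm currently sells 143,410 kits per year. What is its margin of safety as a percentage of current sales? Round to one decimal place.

Each unit contributes $432.44 − $296.29 = $136.15. Break-even units = $6,566,000 ÷ $136.15 = 48,226.22; break-even revenue = 48,226.22 × $432.44 = $20,854,947.04.
Actual sales revenue = 143,410 × $432.44 = $62,016,220.40.
Margin of safety = ($62,016,220.40 − $20,854,947.04) ÷ $62,016,220.40 = 66.4%.

66.4%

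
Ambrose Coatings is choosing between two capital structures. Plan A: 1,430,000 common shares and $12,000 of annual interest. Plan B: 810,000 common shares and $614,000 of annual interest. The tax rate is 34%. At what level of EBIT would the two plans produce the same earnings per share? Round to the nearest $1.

$1,400,484

Set EPS_A = EPS_B: (EBIT − $12,000)(1 − 0.34) ÷ 1,430,000 = (EBIT − $614,000)(1 − 0.34) ÷ 810,000.
The (1 − t) factor cancels: (EBIT − 12,000) × 810,000 = (EBIT − 614,000) × 1,430,000.
EBIT × (1,430,000 − 810,000) = 614,000 × 1,430,000 − 12,000 × 810,000 = 868,300,000,000, so EBIT = 868,300,000,000 ÷ 620,000 = 1,400,483.87.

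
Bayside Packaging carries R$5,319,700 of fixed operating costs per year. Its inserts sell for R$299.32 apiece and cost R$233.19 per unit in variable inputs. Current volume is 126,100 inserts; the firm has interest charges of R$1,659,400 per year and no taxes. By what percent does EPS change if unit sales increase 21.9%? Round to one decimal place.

At 126,100 units, contribution = 126,100 × R$66.13 = R$8,338,993.00.
Operating income = contribution − fixed costs = R$8,338,993.00 − R$5,319,700 = R$3,019,293.00.
Interest = R$1,659,400.00, so EBIT − I = R$1,359,893.00.
DCL = total CM / (EBIT − I) = R$8,338,993.00 / R$1,359,893.00 = 6.1321.
%ΔEPS = DCL × %ΔSales = 6.1321 × +21.9% = +134.3%.

+134.3%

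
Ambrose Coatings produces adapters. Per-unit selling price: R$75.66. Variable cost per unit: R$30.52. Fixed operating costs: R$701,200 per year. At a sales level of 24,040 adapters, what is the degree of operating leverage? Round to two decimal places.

2.83

Total contribution margin = 24,040 × R$45.14 = R$1,085,165.60.
Operating income = contribution − fixed costs = R$1,085,165.60 − R$701,200 = R$383,965.60.
Degree of operating leverage = R$1,085,165.60 / R$383,965.60 = 2.8262.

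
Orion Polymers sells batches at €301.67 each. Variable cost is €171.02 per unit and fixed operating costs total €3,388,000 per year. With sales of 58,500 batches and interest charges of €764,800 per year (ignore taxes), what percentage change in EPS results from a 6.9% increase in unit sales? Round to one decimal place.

Contribution at this volume is 58,500 × €130.65 = €7,643,025.00.
EBIT = €7,643,025.00 − €3,388,000 = €4,255,025.00.
Interest = €764,800.00, so EBIT − I = €3,490,225.00.
Degree of combined leverage = contribution ÷ (EBIT − I) = €7,643,025.00 ÷ €3,490,225.00 = 2.1898.
%ΔEPS = DCL × %ΔSales = 2.1898 × +6.9% = +15.1%.

+15.1%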